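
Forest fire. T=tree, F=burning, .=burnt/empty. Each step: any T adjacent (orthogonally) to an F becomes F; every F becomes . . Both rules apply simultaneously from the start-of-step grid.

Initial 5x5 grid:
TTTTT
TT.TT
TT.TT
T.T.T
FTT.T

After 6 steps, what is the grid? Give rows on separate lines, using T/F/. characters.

Step 1: 2 trees catch fire, 1 burn out
  TTTTT
  TT.TT
  TT.TT
  F.T.T
  .FT.T
Step 2: 2 trees catch fire, 2 burn out
  TTTTT
  TT.TT
  FT.TT
  ..T.T
  ..F.T
Step 3: 3 trees catch fire, 2 burn out
  TTTTT
  FT.TT
  .F.TT
  ..F.T
  ....T
Step 4: 2 trees catch fire, 3 burn out
  FTTTT
  .F.TT
  ...TT
  ....T
  ....T
Step 5: 1 trees catch fire, 2 burn out
  .FTTT
  ...TT
  ...TT
  ....T
  ....T
Step 6: 1 trees catch fire, 1 burn out
  ..FTT
  ...TT
  ...TT
  ....T
  ....T

..FTT
...TT
...TT
....T
....T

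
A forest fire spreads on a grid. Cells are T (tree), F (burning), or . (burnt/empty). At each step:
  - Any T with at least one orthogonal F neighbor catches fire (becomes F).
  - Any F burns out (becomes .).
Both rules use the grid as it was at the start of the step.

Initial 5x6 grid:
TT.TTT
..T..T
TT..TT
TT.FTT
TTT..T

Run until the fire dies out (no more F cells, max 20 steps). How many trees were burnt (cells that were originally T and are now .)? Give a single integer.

Step 1: +1 fires, +1 burnt (F count now 1)
Step 2: +2 fires, +1 burnt (F count now 2)
Step 3: +2 fires, +2 burnt (F count now 2)
Step 4: +1 fires, +2 burnt (F count now 1)
Step 5: +1 fires, +1 burnt (F count now 1)
Step 6: +1 fires, +1 burnt (F count now 1)
Step 7: +1 fires, +1 burnt (F count now 1)
Step 8: +0 fires, +1 burnt (F count now 0)
Fire out after step 8
Initially T: 19, now '.': 20
Total burnt (originally-T cells now '.'): 9

Answer: 9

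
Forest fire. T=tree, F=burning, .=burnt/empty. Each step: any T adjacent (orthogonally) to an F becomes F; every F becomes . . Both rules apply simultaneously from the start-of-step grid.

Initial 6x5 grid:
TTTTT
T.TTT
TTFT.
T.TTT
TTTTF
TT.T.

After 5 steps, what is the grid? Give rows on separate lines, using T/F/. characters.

Step 1: 6 trees catch fire, 2 burn out
  TTTTT
  T.FTT
  TF.F.
  T.FTF
  TTTF.
  TT.T.
Step 2: 6 trees catch fire, 6 burn out
  TTFTT
  T..FT
  F....
  T..F.
  TTF..
  TT.F.
Step 3: 6 trees catch fire, 6 burn out
  TF.FT
  F...F
  .....
  F....
  TF...
  TT...
Step 4: 4 trees catch fire, 6 burn out
  F...F
  .....
  .....
  .....
  F....
  TF...
Step 5: 1 trees catch fire, 4 burn out
  .....
  .....
  .....
  .....
  .....
  F....

.....
.....
.....
.....
.....
F....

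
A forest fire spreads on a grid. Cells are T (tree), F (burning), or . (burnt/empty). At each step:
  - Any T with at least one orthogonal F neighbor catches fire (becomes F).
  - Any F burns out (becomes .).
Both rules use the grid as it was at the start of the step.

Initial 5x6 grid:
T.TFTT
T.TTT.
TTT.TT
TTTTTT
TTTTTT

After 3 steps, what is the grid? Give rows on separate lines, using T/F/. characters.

Step 1: 3 trees catch fire, 1 burn out
  T.F.FT
  T.TFT.
  TTT.TT
  TTTTTT
  TTTTTT
Step 2: 3 trees catch fire, 3 burn out
  T....F
  T.F.F.
  TTT.TT
  TTTTTT
  TTTTTT
Step 3: 2 trees catch fire, 3 burn out
  T.....
  T.....
  TTF.FT
  TTTTTT
  TTTTTT

T.....
T.....
TTF.FT
TTTTTT
TTTTTT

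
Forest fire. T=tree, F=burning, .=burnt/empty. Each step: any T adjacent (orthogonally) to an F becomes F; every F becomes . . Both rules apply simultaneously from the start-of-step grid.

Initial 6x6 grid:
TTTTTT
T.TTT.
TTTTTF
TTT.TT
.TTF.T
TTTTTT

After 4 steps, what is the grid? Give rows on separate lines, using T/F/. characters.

Step 1: 4 trees catch fire, 2 burn out
  TTTTTT
  T.TTT.
  TTTTF.
  TTT.TF
  .TF..T
  TTTFTT
Step 2: 8 trees catch fire, 4 burn out
  TTTTTT
  T.TTF.
  TTTF..
  TTF.F.
  .F...F
  TTF.FT
Step 3: 6 trees catch fire, 8 burn out
  TTTTFT
  T.TF..
  TTF...
  TF....
  ......
  TF...F
Step 4: 6 trees catch fire, 6 burn out
  TTTF.F
  T.F...
  TF....
  F.....
  ......
  F.....

TTTF.F
T.F...
TF....
F.....
......
F.....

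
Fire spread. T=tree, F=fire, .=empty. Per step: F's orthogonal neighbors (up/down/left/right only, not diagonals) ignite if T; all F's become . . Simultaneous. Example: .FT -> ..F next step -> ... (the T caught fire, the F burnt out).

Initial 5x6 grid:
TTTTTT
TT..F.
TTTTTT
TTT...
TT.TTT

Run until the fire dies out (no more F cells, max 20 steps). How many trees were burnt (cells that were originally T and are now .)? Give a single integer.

Step 1: +2 fires, +1 burnt (F count now 2)
Step 2: +4 fires, +2 burnt (F count now 4)
Step 3: +2 fires, +4 burnt (F count now 2)
Step 4: +3 fires, +2 burnt (F count now 3)
Step 5: +4 fires, +3 burnt (F count now 4)
Step 6: +3 fires, +4 burnt (F count now 3)
Step 7: +1 fires, +3 burnt (F count now 1)
Step 8: +0 fires, +1 burnt (F count now 0)
Fire out after step 8
Initially T: 22, now '.': 27
Total burnt (originally-T cells now '.'): 19

Answer: 19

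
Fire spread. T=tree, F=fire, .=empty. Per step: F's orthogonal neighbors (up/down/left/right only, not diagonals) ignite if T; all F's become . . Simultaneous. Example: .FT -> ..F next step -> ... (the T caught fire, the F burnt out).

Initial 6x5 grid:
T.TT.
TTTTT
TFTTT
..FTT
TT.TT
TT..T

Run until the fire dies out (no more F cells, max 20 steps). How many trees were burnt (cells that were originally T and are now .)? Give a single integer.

Answer: 17

Derivation:
Step 1: +4 fires, +2 burnt (F count now 4)
Step 2: +5 fires, +4 burnt (F count now 5)
Step 3: +5 fires, +5 burnt (F count now 5)
Step 4: +3 fires, +5 burnt (F count now 3)
Step 5: +0 fires, +3 burnt (F count now 0)
Fire out after step 5
Initially T: 21, now '.': 26
Total burnt (originally-T cells now '.'): 17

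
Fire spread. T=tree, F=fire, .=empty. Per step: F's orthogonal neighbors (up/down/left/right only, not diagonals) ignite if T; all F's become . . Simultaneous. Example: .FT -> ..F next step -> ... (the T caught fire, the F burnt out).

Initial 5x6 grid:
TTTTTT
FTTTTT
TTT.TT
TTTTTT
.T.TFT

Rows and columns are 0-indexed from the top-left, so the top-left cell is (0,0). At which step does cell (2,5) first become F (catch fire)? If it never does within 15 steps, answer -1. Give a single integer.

Step 1: cell (2,5)='T' (+6 fires, +2 burnt)
Step 2: cell (2,5)='T' (+7 fires, +6 burnt)
Step 3: cell (2,5)='F' (+7 fires, +7 burnt)
  -> target ignites at step 3
Step 4: cell (2,5)='.' (+4 fires, +7 burnt)
Step 5: cell (2,5)='.' (+1 fires, +4 burnt)
Step 6: cell (2,5)='.' (+0 fires, +1 burnt)
  fire out at step 6

3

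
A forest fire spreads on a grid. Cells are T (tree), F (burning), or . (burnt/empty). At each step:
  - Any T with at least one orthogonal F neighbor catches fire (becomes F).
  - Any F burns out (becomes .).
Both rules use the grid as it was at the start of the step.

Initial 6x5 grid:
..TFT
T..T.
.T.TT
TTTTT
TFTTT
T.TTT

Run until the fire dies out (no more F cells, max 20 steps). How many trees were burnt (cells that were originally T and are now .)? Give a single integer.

Answer: 19

Derivation:
Step 1: +6 fires, +2 burnt (F count now 6)
Step 2: +7 fires, +6 burnt (F count now 7)
Step 3: +4 fires, +7 burnt (F count now 4)
Step 4: +2 fires, +4 burnt (F count now 2)
Step 5: +0 fires, +2 burnt (F count now 0)
Fire out after step 5
Initially T: 20, now '.': 29
Total burnt (originally-T cells now '.'): 19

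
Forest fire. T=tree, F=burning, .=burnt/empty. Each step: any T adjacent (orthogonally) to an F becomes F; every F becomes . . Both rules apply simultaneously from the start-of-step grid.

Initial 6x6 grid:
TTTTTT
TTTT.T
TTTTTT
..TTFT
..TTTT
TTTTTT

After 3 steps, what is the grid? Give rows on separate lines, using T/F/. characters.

Step 1: 4 trees catch fire, 1 burn out
  TTTTTT
  TTTT.T
  TTTTFT
  ..TF.F
  ..TTFT
  TTTTTT
Step 2: 6 trees catch fire, 4 burn out
  TTTTTT
  TTTT.T
  TTTF.F
  ..F...
  ..TF.F
  TTTTFT
Step 3: 6 trees catch fire, 6 burn out
  TTTTTT
  TTTF.F
  TTF...
  ......
  ..F...
  TTTF.F

TTTTTT
TTTF.F
TTF...
......
..F...
TTTF.F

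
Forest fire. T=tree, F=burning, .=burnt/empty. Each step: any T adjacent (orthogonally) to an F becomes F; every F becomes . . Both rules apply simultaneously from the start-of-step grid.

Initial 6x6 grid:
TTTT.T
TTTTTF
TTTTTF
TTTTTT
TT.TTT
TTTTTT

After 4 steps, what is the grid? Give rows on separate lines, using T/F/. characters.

Step 1: 4 trees catch fire, 2 burn out
  TTTT.F
  TTTTF.
  TTTTF.
  TTTTTF
  TT.TTT
  TTTTTT
Step 2: 4 trees catch fire, 4 burn out
  TTTT..
  TTTF..
  TTTF..
  TTTTF.
  TT.TTF
  TTTTTT
Step 3: 6 trees catch fire, 4 burn out
  TTTF..
  TTF...
  TTF...
  TTTF..
  TT.TF.
  TTTTTF
Step 4: 6 trees catch fire, 6 burn out
  TTF...
  TF....
  TF....
  TTF...
  TT.F..
  TTTTF.

TTF...
TF....
TF....
TTF...
TT.F..
TTTTF.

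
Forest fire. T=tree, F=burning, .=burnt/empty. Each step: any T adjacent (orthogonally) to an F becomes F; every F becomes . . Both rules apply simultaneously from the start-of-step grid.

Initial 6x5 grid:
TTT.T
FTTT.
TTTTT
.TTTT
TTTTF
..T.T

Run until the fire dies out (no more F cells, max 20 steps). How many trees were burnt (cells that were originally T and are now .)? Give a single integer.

Answer: 21

Derivation:
Step 1: +6 fires, +2 burnt (F count now 6)
Step 2: +6 fires, +6 burnt (F count now 6)
Step 3: +8 fires, +6 burnt (F count now 8)
Step 4: +1 fires, +8 burnt (F count now 1)
Step 5: +0 fires, +1 burnt (F count now 0)
Fire out after step 5
Initially T: 22, now '.': 29
Total burnt (originally-T cells now '.'): 21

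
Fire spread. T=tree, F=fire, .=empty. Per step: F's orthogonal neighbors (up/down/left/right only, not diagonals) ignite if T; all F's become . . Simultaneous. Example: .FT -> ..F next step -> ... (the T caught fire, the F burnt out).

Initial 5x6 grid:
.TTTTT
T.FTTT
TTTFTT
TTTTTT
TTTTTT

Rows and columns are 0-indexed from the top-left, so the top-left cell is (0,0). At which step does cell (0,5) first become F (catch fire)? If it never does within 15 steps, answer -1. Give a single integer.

Step 1: cell (0,5)='T' (+5 fires, +2 burnt)
Step 2: cell (0,5)='T' (+8 fires, +5 burnt)
Step 3: cell (0,5)='T' (+7 fires, +8 burnt)
Step 4: cell (0,5)='F' (+5 fires, +7 burnt)
  -> target ignites at step 4
Step 5: cell (0,5)='.' (+1 fires, +5 burnt)
Step 6: cell (0,5)='.' (+0 fires, +1 burnt)
  fire out at step 6

4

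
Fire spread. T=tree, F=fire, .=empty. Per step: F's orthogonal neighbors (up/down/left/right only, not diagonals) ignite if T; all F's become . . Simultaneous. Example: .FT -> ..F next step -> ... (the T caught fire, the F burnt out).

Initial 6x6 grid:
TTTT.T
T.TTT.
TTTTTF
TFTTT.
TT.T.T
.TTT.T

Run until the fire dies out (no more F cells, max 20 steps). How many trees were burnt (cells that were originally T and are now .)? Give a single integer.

Answer: 23

Derivation:
Step 1: +5 fires, +2 burnt (F count now 5)
Step 2: +8 fires, +5 burnt (F count now 8)
Step 3: +5 fires, +8 burnt (F count now 5)
Step 4: +4 fires, +5 burnt (F count now 4)
Step 5: +1 fires, +4 burnt (F count now 1)
Step 6: +0 fires, +1 burnt (F count now 0)
Fire out after step 6
Initially T: 26, now '.': 33
Total burnt (originally-T cells now '.'): 23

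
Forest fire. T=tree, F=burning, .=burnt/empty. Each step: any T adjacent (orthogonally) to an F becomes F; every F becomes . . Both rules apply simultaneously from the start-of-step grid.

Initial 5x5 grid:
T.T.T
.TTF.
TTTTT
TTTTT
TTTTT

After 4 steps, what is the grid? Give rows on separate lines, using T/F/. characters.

Step 1: 2 trees catch fire, 1 burn out
  T.T.T
  .TF..
  TTTFT
  TTTTT
  TTTTT
Step 2: 5 trees catch fire, 2 burn out
  T.F.T
  .F...
  TTF.F
  TTTFT
  TTTTT
Step 3: 4 trees catch fire, 5 burn out
  T...T
  .....
  TF...
  TTF.F
  TTTFT
Step 4: 4 trees catch fire, 4 burn out
  T...T
  .....
  F....
  TF...
  TTF.F

T...T
.....
F....
TF...
TTF.F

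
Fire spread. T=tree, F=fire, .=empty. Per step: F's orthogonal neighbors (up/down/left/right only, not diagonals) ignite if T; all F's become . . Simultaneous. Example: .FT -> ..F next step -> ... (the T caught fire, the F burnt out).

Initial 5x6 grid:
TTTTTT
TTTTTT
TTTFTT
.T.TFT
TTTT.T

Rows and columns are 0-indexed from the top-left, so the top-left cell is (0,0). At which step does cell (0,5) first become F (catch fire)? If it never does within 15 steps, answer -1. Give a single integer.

Step 1: cell (0,5)='T' (+5 fires, +2 burnt)
Step 2: cell (0,5)='T' (+7 fires, +5 burnt)
Step 3: cell (0,5)='T' (+7 fires, +7 burnt)
Step 4: cell (0,5)='F' (+4 fires, +7 burnt)
  -> target ignites at step 4
Step 5: cell (0,5)='.' (+2 fires, +4 burnt)
Step 6: cell (0,5)='.' (+0 fires, +2 burnt)
  fire out at step 6

4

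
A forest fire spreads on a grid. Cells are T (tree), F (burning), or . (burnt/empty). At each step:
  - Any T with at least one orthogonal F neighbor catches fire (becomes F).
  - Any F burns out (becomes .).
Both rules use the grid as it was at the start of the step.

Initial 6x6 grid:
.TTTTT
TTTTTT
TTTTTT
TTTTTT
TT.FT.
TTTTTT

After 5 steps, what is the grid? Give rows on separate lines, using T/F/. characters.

Step 1: 3 trees catch fire, 1 burn out
  .TTTTT
  TTTTTT
  TTTTTT
  TTTFTT
  TT..F.
  TTTFTT
Step 2: 5 trees catch fire, 3 burn out
  .TTTTT
  TTTTTT
  TTTFTT
  TTF.FT
  TT....
  TTF.FT
Step 3: 7 trees catch fire, 5 burn out
  .TTTTT
  TTTFTT
  TTF.FT
  TF...F
  TT....
  TF...F
Step 4: 8 trees catch fire, 7 burn out
  .TTFTT
  TTF.FT
  TF...F
  F.....
  TF....
  F.....
Step 5: 6 trees catch fire, 8 burn out
  .TF.FT
  TF...F
  F.....
  ......
  F.....
  ......

.TF.FT
TF...F
F.....
......
F.....
......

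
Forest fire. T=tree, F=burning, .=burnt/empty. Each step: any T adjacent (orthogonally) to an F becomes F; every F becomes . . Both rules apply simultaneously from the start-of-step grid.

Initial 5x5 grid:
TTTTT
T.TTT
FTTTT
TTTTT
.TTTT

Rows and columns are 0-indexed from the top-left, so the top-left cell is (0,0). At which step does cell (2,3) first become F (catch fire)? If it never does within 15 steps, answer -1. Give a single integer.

Step 1: cell (2,3)='T' (+3 fires, +1 burnt)
Step 2: cell (2,3)='T' (+3 fires, +3 burnt)
Step 3: cell (2,3)='F' (+5 fires, +3 burnt)
  -> target ignites at step 3
Step 4: cell (2,3)='.' (+5 fires, +5 burnt)
Step 5: cell (2,3)='.' (+4 fires, +5 burnt)
Step 6: cell (2,3)='.' (+2 fires, +4 burnt)
Step 7: cell (2,3)='.' (+0 fires, +2 burnt)
  fire out at step 7

3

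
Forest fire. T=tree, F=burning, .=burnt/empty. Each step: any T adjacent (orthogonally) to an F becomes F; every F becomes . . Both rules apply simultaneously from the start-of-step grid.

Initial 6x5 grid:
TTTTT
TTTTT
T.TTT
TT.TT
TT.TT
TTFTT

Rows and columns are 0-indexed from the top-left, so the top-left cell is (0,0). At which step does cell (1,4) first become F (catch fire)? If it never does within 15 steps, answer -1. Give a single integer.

Step 1: cell (1,4)='T' (+2 fires, +1 burnt)
Step 2: cell (1,4)='T' (+4 fires, +2 burnt)
Step 3: cell (1,4)='T' (+4 fires, +4 burnt)
Step 4: cell (1,4)='T' (+3 fires, +4 burnt)
Step 5: cell (1,4)='T' (+4 fires, +3 burnt)
Step 6: cell (1,4)='F' (+4 fires, +4 burnt)
  -> target ignites at step 6
Step 7: cell (1,4)='.' (+4 fires, +4 burnt)
Step 8: cell (1,4)='.' (+1 fires, +4 burnt)
Step 9: cell (1,4)='.' (+0 fires, +1 burnt)
  fire out at step 9

6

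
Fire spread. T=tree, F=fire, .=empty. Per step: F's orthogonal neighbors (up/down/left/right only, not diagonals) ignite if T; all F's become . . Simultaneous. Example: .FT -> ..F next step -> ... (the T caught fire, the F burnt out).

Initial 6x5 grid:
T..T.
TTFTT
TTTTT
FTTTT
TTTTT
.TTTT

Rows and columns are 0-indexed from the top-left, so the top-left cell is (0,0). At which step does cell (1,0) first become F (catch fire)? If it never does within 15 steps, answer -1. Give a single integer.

Step 1: cell (1,0)='T' (+6 fires, +2 burnt)
Step 2: cell (1,0)='F' (+7 fires, +6 burnt)
  -> target ignites at step 2
Step 3: cell (1,0)='.' (+5 fires, +7 burnt)
Step 4: cell (1,0)='.' (+3 fires, +5 burnt)
Step 5: cell (1,0)='.' (+2 fires, +3 burnt)
Step 6: cell (1,0)='.' (+1 fires, +2 burnt)
Step 7: cell (1,0)='.' (+0 fires, +1 burnt)
  fire out at step 7

2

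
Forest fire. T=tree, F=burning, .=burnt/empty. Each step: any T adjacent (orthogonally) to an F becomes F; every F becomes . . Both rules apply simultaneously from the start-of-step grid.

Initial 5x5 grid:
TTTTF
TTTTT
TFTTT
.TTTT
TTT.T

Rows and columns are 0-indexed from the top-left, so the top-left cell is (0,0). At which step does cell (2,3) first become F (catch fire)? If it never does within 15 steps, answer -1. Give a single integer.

Step 1: cell (2,3)='T' (+6 fires, +2 burnt)
Step 2: cell (2,3)='F' (+9 fires, +6 burnt)
  -> target ignites at step 2
Step 3: cell (2,3)='.' (+5 fires, +9 burnt)
Step 4: cell (2,3)='.' (+1 fires, +5 burnt)
Step 5: cell (2,3)='.' (+0 fires, +1 burnt)
  fire out at step 5

2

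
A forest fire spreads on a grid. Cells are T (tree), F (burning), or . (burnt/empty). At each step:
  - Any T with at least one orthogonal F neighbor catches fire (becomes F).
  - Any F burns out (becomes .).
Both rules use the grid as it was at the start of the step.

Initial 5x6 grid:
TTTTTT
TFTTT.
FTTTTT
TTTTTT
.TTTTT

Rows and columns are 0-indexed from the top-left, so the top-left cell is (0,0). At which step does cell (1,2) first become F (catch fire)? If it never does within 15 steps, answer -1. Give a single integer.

Step 1: cell (1,2)='F' (+5 fires, +2 burnt)
  -> target ignites at step 1
Step 2: cell (1,2)='.' (+5 fires, +5 burnt)
Step 3: cell (1,2)='.' (+5 fires, +5 burnt)
Step 4: cell (1,2)='.' (+4 fires, +5 burnt)
Step 5: cell (1,2)='.' (+4 fires, +4 burnt)
Step 6: cell (1,2)='.' (+2 fires, +4 burnt)
Step 7: cell (1,2)='.' (+1 fires, +2 burnt)
Step 8: cell (1,2)='.' (+0 fires, +1 burnt)
  fire out at step 8

1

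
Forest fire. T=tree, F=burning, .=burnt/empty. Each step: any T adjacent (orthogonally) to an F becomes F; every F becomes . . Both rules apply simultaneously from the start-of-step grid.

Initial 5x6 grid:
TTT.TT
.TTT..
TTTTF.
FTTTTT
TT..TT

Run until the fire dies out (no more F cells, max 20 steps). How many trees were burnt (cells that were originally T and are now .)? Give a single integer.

Step 1: +5 fires, +2 burnt (F count now 5)
Step 2: +8 fires, +5 burnt (F count now 8)
Step 3: +3 fires, +8 burnt (F count now 3)
Step 4: +2 fires, +3 burnt (F count now 2)
Step 5: +1 fires, +2 burnt (F count now 1)
Step 6: +0 fires, +1 burnt (F count now 0)
Fire out after step 6
Initially T: 21, now '.': 28
Total burnt (originally-T cells now '.'): 19

Answer: 19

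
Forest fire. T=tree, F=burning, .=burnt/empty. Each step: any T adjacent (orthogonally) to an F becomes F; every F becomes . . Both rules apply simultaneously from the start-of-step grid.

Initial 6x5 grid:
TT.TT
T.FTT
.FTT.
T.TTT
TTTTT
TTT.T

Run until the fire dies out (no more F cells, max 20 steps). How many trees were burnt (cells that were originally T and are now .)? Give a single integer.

Step 1: +2 fires, +2 burnt (F count now 2)
Step 2: +4 fires, +2 burnt (F count now 4)
Step 3: +3 fires, +4 burnt (F count now 3)
Step 4: +4 fires, +3 burnt (F count now 4)
Step 5: +3 fires, +4 burnt (F count now 3)
Step 6: +3 fires, +3 burnt (F count now 3)
Step 7: +0 fires, +3 burnt (F count now 0)
Fire out after step 7
Initially T: 22, now '.': 27
Total burnt (originally-T cells now '.'): 19

Answer: 19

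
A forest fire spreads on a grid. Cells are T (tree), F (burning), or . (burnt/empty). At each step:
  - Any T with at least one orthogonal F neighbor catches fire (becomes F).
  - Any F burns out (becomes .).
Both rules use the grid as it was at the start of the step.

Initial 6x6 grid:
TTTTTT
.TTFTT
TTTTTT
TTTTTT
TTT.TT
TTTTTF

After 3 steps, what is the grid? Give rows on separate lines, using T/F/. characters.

Step 1: 6 trees catch fire, 2 burn out
  TTTFTT
  .TF.FT
  TTTFTT
  TTTTTT
  TTT.TF
  TTTTF.
Step 2: 10 trees catch fire, 6 burn out
  TTF.FT
  .F...F
  TTF.FT
  TTTFTF
  TTT.F.
  TTTF..
Step 3: 7 trees catch fire, 10 burn out
  TF...F
  ......
  TF...F
  TTF.F.
  TTT...
  TTF...

TF...F
......
TF...F
TTF.F.
TTT...
TTF...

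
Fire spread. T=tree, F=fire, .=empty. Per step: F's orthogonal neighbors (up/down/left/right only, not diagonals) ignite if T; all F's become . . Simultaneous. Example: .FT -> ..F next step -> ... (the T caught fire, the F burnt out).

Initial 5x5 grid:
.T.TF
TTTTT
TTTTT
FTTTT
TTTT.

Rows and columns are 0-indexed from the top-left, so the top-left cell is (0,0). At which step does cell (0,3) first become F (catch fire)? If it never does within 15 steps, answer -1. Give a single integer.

Step 1: cell (0,3)='F' (+5 fires, +2 burnt)
  -> target ignites at step 1
Step 2: cell (0,3)='.' (+6 fires, +5 burnt)
Step 3: cell (0,3)='.' (+7 fires, +6 burnt)
Step 4: cell (0,3)='.' (+2 fires, +7 burnt)
Step 5: cell (0,3)='.' (+0 fires, +2 burnt)
  fire out at step 5

1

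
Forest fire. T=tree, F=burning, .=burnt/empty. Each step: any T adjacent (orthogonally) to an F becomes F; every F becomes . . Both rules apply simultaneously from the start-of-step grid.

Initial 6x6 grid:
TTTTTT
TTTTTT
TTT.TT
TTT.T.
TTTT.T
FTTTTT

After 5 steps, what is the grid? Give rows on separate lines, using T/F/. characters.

Step 1: 2 trees catch fire, 1 burn out
  TTTTTT
  TTTTTT
  TTT.TT
  TTT.T.
  FTTT.T
  .FTTTT
Step 2: 3 trees catch fire, 2 burn out
  TTTTTT
  TTTTTT
  TTT.TT
  FTT.T.
  .FTT.T
  ..FTTT
Step 3: 4 trees catch fire, 3 burn out
  TTTTTT
  TTTTTT
  FTT.TT
  .FT.T.
  ..FT.T
  ...FTT
Step 4: 5 trees catch fire, 4 burn out
  TTTTTT
  FTTTTT
  .FT.TT
  ..F.T.
  ...F.T
  ....FT
Step 5: 4 trees catch fire, 5 burn out
  FTTTTT
  .FTTTT
  ..F.TT
  ....T.
  .....T
  .....F

FTTTTT
.FTTTT
..F.TT
....T.
.....T
.....F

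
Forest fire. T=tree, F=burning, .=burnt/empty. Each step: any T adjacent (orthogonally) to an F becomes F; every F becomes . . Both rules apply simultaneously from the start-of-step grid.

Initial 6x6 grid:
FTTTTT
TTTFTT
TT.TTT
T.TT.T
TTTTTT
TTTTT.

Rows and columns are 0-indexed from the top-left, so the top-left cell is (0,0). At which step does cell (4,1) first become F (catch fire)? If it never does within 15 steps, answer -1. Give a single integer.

Step 1: cell (4,1)='T' (+6 fires, +2 burnt)
Step 2: cell (4,1)='T' (+7 fires, +6 burnt)
Step 3: cell (4,1)='T' (+6 fires, +7 burnt)
Step 4: cell (4,1)='T' (+5 fires, +6 burnt)
Step 5: cell (4,1)='F' (+5 fires, +5 burnt)
  -> target ignites at step 5
Step 6: cell (4,1)='.' (+1 fires, +5 burnt)
Step 7: cell (4,1)='.' (+0 fires, +1 burnt)
  fire out at step 7

5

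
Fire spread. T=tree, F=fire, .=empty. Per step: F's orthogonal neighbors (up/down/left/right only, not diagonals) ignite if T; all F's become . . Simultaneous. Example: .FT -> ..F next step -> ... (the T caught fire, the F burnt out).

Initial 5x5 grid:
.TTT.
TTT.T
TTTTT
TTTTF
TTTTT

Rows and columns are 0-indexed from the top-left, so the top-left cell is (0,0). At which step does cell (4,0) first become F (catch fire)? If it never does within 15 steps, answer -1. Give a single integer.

Step 1: cell (4,0)='T' (+3 fires, +1 burnt)
Step 2: cell (4,0)='T' (+4 fires, +3 burnt)
Step 3: cell (4,0)='T' (+3 fires, +4 burnt)
Step 4: cell (4,0)='T' (+4 fires, +3 burnt)
Step 5: cell (4,0)='F' (+4 fires, +4 burnt)
  -> target ignites at step 5
Step 6: cell (4,0)='.' (+3 fires, +4 burnt)
Step 7: cell (4,0)='.' (+0 fires, +3 burnt)
  fire out at step 7

5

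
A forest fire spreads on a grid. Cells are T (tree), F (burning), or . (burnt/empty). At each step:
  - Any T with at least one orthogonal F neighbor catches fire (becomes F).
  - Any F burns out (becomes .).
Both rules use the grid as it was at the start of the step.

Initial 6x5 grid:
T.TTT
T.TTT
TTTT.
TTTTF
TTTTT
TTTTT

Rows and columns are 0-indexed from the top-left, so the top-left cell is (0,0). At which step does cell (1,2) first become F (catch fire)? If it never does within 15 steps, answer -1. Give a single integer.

Step 1: cell (1,2)='T' (+2 fires, +1 burnt)
Step 2: cell (1,2)='T' (+4 fires, +2 burnt)
Step 3: cell (1,2)='T' (+5 fires, +4 burnt)
Step 4: cell (1,2)='F' (+7 fires, +5 burnt)
  -> target ignites at step 4
Step 5: cell (1,2)='.' (+5 fires, +7 burnt)
Step 6: cell (1,2)='.' (+2 fires, +5 burnt)
Step 7: cell (1,2)='.' (+1 fires, +2 burnt)
Step 8: cell (1,2)='.' (+0 fires, +1 burnt)
  fire out at step 8

4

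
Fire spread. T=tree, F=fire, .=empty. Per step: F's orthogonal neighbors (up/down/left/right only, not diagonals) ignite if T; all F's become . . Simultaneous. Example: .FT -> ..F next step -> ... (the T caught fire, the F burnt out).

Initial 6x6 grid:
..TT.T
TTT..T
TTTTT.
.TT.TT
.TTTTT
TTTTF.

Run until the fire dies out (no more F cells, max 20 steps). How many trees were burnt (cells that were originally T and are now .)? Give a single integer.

Step 1: +2 fires, +1 burnt (F count now 2)
Step 2: +4 fires, +2 burnt (F count now 4)
Step 3: +4 fires, +4 burnt (F count now 4)
Step 4: +4 fires, +4 burnt (F count now 4)
Step 5: +2 fires, +4 burnt (F count now 2)
Step 6: +2 fires, +2 burnt (F count now 2)
Step 7: +3 fires, +2 burnt (F count now 3)
Step 8: +2 fires, +3 burnt (F count now 2)
Step 9: +0 fires, +2 burnt (F count now 0)
Fire out after step 9
Initially T: 25, now '.': 34
Total burnt (originally-T cells now '.'): 23

Answer: 23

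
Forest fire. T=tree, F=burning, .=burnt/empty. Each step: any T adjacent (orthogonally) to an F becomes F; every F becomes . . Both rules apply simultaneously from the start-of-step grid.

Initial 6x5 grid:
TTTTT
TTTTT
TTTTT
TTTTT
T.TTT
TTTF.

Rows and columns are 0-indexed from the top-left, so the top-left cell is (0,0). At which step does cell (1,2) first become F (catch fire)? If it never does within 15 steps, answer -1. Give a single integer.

Step 1: cell (1,2)='T' (+2 fires, +1 burnt)
Step 2: cell (1,2)='T' (+4 fires, +2 burnt)
Step 3: cell (1,2)='T' (+4 fires, +4 burnt)
Step 4: cell (1,2)='T' (+5 fires, +4 burnt)
Step 5: cell (1,2)='F' (+5 fires, +5 burnt)
  -> target ignites at step 5
Step 6: cell (1,2)='.' (+4 fires, +5 burnt)
Step 7: cell (1,2)='.' (+2 fires, +4 burnt)
Step 8: cell (1,2)='.' (+1 fires, +2 burnt)
Step 9: cell (1,2)='.' (+0 fires, +1 burnt)
  fire out at step 9

5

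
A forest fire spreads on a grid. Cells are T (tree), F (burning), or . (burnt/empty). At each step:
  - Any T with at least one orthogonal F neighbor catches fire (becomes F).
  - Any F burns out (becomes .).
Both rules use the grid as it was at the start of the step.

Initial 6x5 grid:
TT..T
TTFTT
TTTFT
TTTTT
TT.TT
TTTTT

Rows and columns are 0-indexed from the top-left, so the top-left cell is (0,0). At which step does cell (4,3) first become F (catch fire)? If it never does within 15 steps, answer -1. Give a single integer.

Step 1: cell (4,3)='T' (+5 fires, +2 burnt)
Step 2: cell (4,3)='F' (+7 fires, +5 burnt)
  -> target ignites at step 2
Step 3: cell (4,3)='.' (+6 fires, +7 burnt)
Step 4: cell (4,3)='.' (+4 fires, +6 burnt)
Step 5: cell (4,3)='.' (+2 fires, +4 burnt)
Step 6: cell (4,3)='.' (+1 fires, +2 burnt)
Step 7: cell (4,3)='.' (+0 fires, +1 burnt)
  fire out at step 7

2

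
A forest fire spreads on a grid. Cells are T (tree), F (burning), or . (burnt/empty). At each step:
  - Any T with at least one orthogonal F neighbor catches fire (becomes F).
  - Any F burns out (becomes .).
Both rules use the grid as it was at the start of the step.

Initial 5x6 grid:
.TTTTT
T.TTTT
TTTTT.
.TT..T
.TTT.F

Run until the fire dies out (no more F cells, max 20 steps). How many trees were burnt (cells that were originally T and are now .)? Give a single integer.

Answer: 1

Derivation:
Step 1: +1 fires, +1 burnt (F count now 1)
Step 2: +0 fires, +1 burnt (F count now 0)
Fire out after step 2
Initially T: 21, now '.': 10
Total burnt (originally-T cells now '.'): 1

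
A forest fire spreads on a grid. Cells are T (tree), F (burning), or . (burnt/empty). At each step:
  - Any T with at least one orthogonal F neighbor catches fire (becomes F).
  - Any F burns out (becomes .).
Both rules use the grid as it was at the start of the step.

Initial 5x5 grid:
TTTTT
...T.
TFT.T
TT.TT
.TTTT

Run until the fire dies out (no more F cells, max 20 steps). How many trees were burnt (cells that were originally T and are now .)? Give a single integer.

Answer: 11

Derivation:
Step 1: +3 fires, +1 burnt (F count now 3)
Step 2: +2 fires, +3 burnt (F count now 2)
Step 3: +1 fires, +2 burnt (F count now 1)
Step 4: +1 fires, +1 burnt (F count now 1)
Step 5: +2 fires, +1 burnt (F count now 2)
Step 6: +1 fires, +2 burnt (F count now 1)
Step 7: +1 fires, +1 burnt (F count now 1)
Step 8: +0 fires, +1 burnt (F count now 0)
Fire out after step 8
Initially T: 17, now '.': 19
Total burnt (originally-T cells now '.'): 11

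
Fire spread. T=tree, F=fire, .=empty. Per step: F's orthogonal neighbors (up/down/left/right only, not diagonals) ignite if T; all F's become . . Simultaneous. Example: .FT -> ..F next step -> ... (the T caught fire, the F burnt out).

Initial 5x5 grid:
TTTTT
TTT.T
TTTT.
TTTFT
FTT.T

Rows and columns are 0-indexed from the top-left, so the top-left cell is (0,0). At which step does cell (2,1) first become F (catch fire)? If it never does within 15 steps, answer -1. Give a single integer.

Step 1: cell (2,1)='T' (+5 fires, +2 burnt)
Step 2: cell (2,1)='T' (+5 fires, +5 burnt)
Step 3: cell (2,1)='F' (+3 fires, +5 burnt)
  -> target ignites at step 3
Step 4: cell (2,1)='.' (+3 fires, +3 burnt)
Step 5: cell (2,1)='.' (+2 fires, +3 burnt)
Step 6: cell (2,1)='.' (+1 fires, +2 burnt)
Step 7: cell (2,1)='.' (+1 fires, +1 burnt)
Step 8: cell (2,1)='.' (+0 fires, +1 burnt)
  fire out at step 8

3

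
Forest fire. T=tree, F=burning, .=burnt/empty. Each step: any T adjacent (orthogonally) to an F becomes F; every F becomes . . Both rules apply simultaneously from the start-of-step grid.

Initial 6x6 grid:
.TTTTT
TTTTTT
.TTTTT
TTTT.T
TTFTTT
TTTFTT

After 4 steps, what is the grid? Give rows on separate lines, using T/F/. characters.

Step 1: 5 trees catch fire, 2 burn out
  .TTTTT
  TTTTTT
  .TTTTT
  TTFT.T
  TF.FTT
  TTF.FT
Step 2: 7 trees catch fire, 5 burn out
  .TTTTT
  TTTTTT
  .TFTTT
  TF.F.T
  F...FT
  TF...F
Step 3: 6 trees catch fire, 7 burn out
  .TTTTT
  TTFTTT
  .F.FTT
  F....T
  .....F
  F.....
Step 4: 5 trees catch fire, 6 burn out
  .TFTTT
  TF.FTT
  ....FT
  .....F
  ......
  ......

.TFTTT
TF.FTT
....FT
.....F
......
......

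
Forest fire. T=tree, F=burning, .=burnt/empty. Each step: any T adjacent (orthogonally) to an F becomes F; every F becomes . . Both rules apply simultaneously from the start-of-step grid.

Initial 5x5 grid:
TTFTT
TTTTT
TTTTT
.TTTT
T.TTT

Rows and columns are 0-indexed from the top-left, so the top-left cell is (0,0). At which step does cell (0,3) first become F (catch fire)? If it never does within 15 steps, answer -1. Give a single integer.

Step 1: cell (0,3)='F' (+3 fires, +1 burnt)
  -> target ignites at step 1
Step 2: cell (0,3)='.' (+5 fires, +3 burnt)
Step 3: cell (0,3)='.' (+5 fires, +5 burnt)
Step 4: cell (0,3)='.' (+5 fires, +5 burnt)
Step 5: cell (0,3)='.' (+2 fires, +5 burnt)
Step 6: cell (0,3)='.' (+1 fires, +2 burnt)
Step 7: cell (0,3)='.' (+0 fires, +1 burnt)
  fire out at step 7

1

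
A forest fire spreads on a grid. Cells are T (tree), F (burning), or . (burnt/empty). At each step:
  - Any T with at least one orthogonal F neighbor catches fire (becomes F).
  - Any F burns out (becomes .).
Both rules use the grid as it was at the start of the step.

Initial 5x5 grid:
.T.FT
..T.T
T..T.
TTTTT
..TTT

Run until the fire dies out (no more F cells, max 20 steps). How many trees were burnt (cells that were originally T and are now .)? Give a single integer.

Step 1: +1 fires, +1 burnt (F count now 1)
Step 2: +1 fires, +1 burnt (F count now 1)
Step 3: +0 fires, +1 burnt (F count now 0)
Fire out after step 3
Initially T: 14, now '.': 13
Total burnt (originally-T cells now '.'): 2

Answer: 2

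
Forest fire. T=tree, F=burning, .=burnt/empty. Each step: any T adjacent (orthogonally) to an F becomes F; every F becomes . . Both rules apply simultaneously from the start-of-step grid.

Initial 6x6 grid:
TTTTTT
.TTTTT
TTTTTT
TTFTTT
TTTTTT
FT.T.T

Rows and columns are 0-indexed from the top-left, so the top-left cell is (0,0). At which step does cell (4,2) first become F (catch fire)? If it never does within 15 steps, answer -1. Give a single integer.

Step 1: cell (4,2)='F' (+6 fires, +2 burnt)
  -> target ignites at step 1
Step 2: cell (4,2)='.' (+7 fires, +6 burnt)
Step 3: cell (4,2)='.' (+8 fires, +7 burnt)
Step 4: cell (4,2)='.' (+5 fires, +8 burnt)
Step 5: cell (4,2)='.' (+4 fires, +5 burnt)
Step 6: cell (4,2)='.' (+1 fires, +4 burnt)
Step 7: cell (4,2)='.' (+0 fires, +1 burnt)
  fire out at step 7

1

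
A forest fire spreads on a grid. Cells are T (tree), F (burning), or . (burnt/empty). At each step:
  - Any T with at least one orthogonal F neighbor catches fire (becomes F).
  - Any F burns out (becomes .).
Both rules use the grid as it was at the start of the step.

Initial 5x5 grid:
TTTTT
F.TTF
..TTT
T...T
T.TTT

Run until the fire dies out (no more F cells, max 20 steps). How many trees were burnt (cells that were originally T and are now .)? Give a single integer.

Answer: 14

Derivation:
Step 1: +4 fires, +2 burnt (F count now 4)
Step 2: +5 fires, +4 burnt (F count now 5)
Step 3: +3 fires, +5 burnt (F count now 3)
Step 4: +1 fires, +3 burnt (F count now 1)
Step 5: +1 fires, +1 burnt (F count now 1)
Step 6: +0 fires, +1 burnt (F count now 0)
Fire out after step 6
Initially T: 16, now '.': 23
Total burnt (originally-T cells now '.'): 14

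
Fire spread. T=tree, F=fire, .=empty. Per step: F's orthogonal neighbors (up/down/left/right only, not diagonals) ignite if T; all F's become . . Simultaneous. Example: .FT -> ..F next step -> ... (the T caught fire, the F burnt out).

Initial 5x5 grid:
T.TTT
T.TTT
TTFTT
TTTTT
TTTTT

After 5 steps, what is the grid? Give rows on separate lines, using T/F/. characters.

Step 1: 4 trees catch fire, 1 burn out
  T.TTT
  T.FTT
  TF.FT
  TTFTT
  TTTTT
Step 2: 7 trees catch fire, 4 burn out
  T.FTT
  T..FT
  F...F
  TF.FT
  TTFTT
Step 3: 7 trees catch fire, 7 burn out
  T..FT
  F...F
  .....
  F...F
  TF.FT
Step 4: 4 trees catch fire, 7 burn out
  F...F
  .....
  .....
  .....
  F...F
Step 5: 0 trees catch fire, 4 burn out
  .....
  .....
  .....
  .....
  .....

.....
.....
.....
.....
.....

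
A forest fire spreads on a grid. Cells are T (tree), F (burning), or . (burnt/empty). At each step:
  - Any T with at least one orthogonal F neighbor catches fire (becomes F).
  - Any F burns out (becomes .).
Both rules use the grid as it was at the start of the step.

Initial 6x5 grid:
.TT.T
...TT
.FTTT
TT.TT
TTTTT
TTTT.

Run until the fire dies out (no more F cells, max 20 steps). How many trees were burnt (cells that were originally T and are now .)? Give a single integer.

Answer: 19

Derivation:
Step 1: +2 fires, +1 burnt (F count now 2)
Step 2: +3 fires, +2 burnt (F count now 3)
Step 3: +6 fires, +3 burnt (F count now 6)
Step 4: +5 fires, +6 burnt (F count now 5)
Step 5: +3 fires, +5 burnt (F count now 3)
Step 6: +0 fires, +3 burnt (F count now 0)
Fire out after step 6
Initially T: 21, now '.': 28
Total burnt (originally-T cells now '.'): 19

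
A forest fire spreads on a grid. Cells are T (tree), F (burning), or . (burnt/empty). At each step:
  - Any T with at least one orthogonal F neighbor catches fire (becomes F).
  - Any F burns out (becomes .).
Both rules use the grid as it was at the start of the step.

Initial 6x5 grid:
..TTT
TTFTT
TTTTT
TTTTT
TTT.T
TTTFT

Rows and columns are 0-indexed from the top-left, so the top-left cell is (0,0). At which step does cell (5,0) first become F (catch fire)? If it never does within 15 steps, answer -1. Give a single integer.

Step 1: cell (5,0)='T' (+6 fires, +2 burnt)
Step 2: cell (5,0)='T' (+9 fires, +6 burnt)
Step 3: cell (5,0)='F' (+8 fires, +9 burnt)
  -> target ignites at step 3
Step 4: cell (5,0)='.' (+2 fires, +8 burnt)
Step 5: cell (5,0)='.' (+0 fires, +2 burnt)
  fire out at step 5

3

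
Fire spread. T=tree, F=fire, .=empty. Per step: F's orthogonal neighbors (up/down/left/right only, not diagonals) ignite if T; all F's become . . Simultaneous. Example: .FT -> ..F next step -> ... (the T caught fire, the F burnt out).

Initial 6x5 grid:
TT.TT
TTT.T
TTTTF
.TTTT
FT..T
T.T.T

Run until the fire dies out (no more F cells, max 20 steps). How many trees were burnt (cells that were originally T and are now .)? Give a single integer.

Step 1: +5 fires, +2 burnt (F count now 5)
Step 2: +5 fires, +5 burnt (F count now 5)
Step 3: +5 fires, +5 burnt (F count now 5)
Step 4: +2 fires, +5 burnt (F count now 2)
Step 5: +2 fires, +2 burnt (F count now 2)
Step 6: +1 fires, +2 burnt (F count now 1)
Step 7: +0 fires, +1 burnt (F count now 0)
Fire out after step 7
Initially T: 21, now '.': 29
Total burnt (originally-T cells now '.'): 20

Answer: 20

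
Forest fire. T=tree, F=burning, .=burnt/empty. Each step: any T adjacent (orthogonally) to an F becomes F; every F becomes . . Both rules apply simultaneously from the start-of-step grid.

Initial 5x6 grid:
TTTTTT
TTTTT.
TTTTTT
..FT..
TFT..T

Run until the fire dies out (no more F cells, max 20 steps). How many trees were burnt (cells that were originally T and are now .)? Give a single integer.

Step 1: +4 fires, +2 burnt (F count now 4)
Step 2: +3 fires, +4 burnt (F count now 3)
Step 3: +5 fires, +3 burnt (F count now 5)
Step 4: +5 fires, +5 burnt (F count now 5)
Step 5: +2 fires, +5 burnt (F count now 2)
Step 6: +1 fires, +2 burnt (F count now 1)
Step 7: +0 fires, +1 burnt (F count now 0)
Fire out after step 7
Initially T: 21, now '.': 29
Total burnt (originally-T cells now '.'): 20

Answer: 20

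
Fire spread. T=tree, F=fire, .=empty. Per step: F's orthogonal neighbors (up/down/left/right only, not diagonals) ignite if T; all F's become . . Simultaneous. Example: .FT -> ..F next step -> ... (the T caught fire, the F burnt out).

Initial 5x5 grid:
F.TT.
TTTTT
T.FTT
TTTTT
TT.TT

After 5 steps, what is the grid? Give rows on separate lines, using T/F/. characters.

Step 1: 4 trees catch fire, 2 burn out
  ..TT.
  FTFTT
  T..FT
  TTFTT
  TT.TT
Step 2: 7 trees catch fire, 4 burn out
  ..FT.
  .F.FT
  F...F
  TF.FT
  TT.TT
Step 3: 6 trees catch fire, 7 burn out
  ...F.
  ....F
  .....
  F...F
  TF.FT
Step 4: 2 trees catch fire, 6 burn out
  .....
  .....
  .....
  .....
  F...F
Step 5: 0 trees catch fire, 2 burn out
  .....
  .....
  .....
  .....
  .....

.....
.....
.....
.....
.....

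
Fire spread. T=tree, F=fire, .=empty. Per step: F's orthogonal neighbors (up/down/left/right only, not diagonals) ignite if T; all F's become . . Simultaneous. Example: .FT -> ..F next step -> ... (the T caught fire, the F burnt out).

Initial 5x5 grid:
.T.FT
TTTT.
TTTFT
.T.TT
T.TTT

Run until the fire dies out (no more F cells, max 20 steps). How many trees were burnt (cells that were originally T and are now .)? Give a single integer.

Answer: 16

Derivation:
Step 1: +5 fires, +2 burnt (F count now 5)
Step 2: +4 fires, +5 burnt (F count now 4)
Step 3: +5 fires, +4 burnt (F count now 5)
Step 4: +2 fires, +5 burnt (F count now 2)
Step 5: +0 fires, +2 burnt (F count now 0)
Fire out after step 5
Initially T: 17, now '.': 24
Total burnt (originally-T cells now '.'): 16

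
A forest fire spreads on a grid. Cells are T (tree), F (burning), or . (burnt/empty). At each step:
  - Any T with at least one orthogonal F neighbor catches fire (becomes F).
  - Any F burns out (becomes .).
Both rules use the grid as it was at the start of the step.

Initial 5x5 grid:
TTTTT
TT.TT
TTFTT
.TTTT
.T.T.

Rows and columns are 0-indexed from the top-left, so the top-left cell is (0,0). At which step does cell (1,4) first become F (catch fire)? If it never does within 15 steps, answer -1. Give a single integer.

Step 1: cell (1,4)='T' (+3 fires, +1 burnt)
Step 2: cell (1,4)='T' (+6 fires, +3 burnt)
Step 3: cell (1,4)='F' (+7 fires, +6 burnt)
  -> target ignites at step 3
Step 4: cell (1,4)='.' (+3 fires, +7 burnt)
Step 5: cell (1,4)='.' (+0 fires, +3 burnt)
  fire out at step 5

3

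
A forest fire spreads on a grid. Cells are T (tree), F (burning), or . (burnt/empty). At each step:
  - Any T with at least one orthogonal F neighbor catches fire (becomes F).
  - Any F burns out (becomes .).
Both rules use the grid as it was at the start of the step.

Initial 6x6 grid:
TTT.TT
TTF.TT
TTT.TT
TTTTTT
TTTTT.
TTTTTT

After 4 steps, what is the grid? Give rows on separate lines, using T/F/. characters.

Step 1: 3 trees catch fire, 1 burn out
  TTF.TT
  TF..TT
  TTF.TT
  TTTTTT
  TTTTT.
  TTTTTT
Step 2: 4 trees catch fire, 3 burn out
  TF..TT
  F...TT
  TF..TT
  TTFTTT
  TTTTT.
  TTTTTT
Step 3: 5 trees catch fire, 4 burn out
  F...TT
  ....TT
  F...TT
  TF.FTT
  TTFTT.
  TTTTTT
Step 4: 5 trees catch fire, 5 burn out
  ....TT
  ....TT
  ....TT
  F...FT
  TF.FT.
  TTFTTT

....TT
....TT
....TT
F...FT
TF.FT.
TTFTTT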